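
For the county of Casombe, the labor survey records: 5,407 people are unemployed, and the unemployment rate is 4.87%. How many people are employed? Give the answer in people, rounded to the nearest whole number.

Labor force = U / u = 5,407 / 0.0487 ≈ 111,027.
Employed = labor force − unemployed = 111,027 − 5,407 = 105,620.

About 105,620 are employed.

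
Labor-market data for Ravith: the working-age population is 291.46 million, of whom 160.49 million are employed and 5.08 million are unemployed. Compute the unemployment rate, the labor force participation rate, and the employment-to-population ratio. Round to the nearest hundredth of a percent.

Labor force = employed + unemployed = 160.49 + 5.08 = 165.57 million.
Unemployment rate = 5.08 / 165.57 = 3.07%.
Labor force participation rate = 165.57 / 291.46 = 56.81%.
Employment-population ratio = 160.49 / 291.46 = 55.06%.

Unemployment rate ≈ 3.07%; labor force participation rate ≈ 56.81%; employment-population ratio ≈ 55.06%.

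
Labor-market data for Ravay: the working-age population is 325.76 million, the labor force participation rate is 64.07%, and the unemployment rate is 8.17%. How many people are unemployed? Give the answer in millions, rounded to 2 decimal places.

About 17.05 million are unemployed.

Labor force = 0.6407 × 325.76 = 208.71 million.
Unemployed = 0.0817 × 208.71 ≈ 17.05 million.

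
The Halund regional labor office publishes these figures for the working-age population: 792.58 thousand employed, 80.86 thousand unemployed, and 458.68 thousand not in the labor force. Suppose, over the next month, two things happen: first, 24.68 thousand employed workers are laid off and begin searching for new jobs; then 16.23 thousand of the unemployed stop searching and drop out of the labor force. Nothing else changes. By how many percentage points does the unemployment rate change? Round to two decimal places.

The unemployment rate changes by +1.16 percentage points.

Initially, labor force = 792.58 + 80.86 = 873.44 thousand, so u = 80.86/873.44 = 9.26%.
After the first change, employed falls and unemployed rises by 24.68; labor force unchanged → E = 767.90, U = 105.54, labor force = 873.44 thousand.
After the second change, unemployed and labor force both fall by 16.23 → E = 767.90, U = 89.31, labor force = 857.21 thousand.
New unemployment rate = 89.31 / 857.21 = 10.42%.
Change = 10.42% − 9.26% = +1.16 percentage points.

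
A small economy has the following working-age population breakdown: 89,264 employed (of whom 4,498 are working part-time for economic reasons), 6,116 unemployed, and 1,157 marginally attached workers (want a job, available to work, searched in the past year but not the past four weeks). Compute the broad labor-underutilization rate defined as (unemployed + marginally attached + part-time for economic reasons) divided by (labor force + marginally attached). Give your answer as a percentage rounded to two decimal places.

Labor force = 89,264 + 6,116 = 95,380.
Numerator = 6,116 + 1,157 + 4,498 = 11,771.
Denominator = 95,380 + 1,157 = 96,537.
Broad rate = 11,771 / 96,537 = 12.19%.

Broad underutilization rate ≈ 12.19%.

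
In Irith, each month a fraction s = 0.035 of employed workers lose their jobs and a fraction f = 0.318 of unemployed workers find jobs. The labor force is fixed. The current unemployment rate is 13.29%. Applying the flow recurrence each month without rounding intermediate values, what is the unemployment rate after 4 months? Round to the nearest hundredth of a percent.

With a fixed labor force, u_{t+1} = u_t + s·(1−u_t) − f·u_t = u_t·(1−s−f) + s.
Here 1−s−f = 0.647 and s = 0.035.
u_1 = 0.132900 × 0.647 + 0.035 = 0.120986.
u_2 = 0.120986 × 0.647 + 0.035 = 0.113278.
u_3 = 0.113278 × 0.647 + 0.035 = 0.108291.
u_4 = 0.108291 × 0.647 + 0.035 = 0.105064.

Unemployment rate after four months ≈ 10.51%.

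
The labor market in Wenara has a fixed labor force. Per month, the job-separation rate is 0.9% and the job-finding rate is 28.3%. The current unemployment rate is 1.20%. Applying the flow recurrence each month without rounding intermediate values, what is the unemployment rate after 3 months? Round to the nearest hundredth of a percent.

With a fixed labor force, u_{t+1} = u_t + s·(1−u_t) − f·u_t = u_t·(1−s−f) + s.
Here 1−s−f = 0.708 and s = 0.009.
u_1 = 0.012000 × 0.708 + 0.009 = 0.017496.
u_2 = 0.017496 × 0.708 + 0.009 = 0.021387.
u_3 = 0.021387 × 0.708 + 0.009 = 0.024142.

Unemployment rate after three months ≈ 2.41%.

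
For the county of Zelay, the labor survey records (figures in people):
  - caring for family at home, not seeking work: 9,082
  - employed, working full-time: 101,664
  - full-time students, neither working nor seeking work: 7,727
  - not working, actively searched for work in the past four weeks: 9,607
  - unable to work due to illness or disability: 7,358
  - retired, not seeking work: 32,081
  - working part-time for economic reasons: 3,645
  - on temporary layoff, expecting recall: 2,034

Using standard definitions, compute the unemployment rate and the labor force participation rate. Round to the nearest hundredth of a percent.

Employed = 101,664 + 3,645 = 105,309 (anyone who worked, including part-time for economic reasons, counts as employed).
Unemployed = 9,607 + 2,034 = 11,641 (jobless and actively searching, or on temporary layoff).
Labor force = 105,309 + 11,641 = 116,950.
Not in labor force = 9,082 + 7,727 + 7,358 + 32,081 = 56,248 (those not working and not actively searching are outside the labor force).
Civilian working-age population = 116,950 + 56,248 = 173,198.
Unemployment rate = 11,641 / 116,950 = 9.95%.
Labor force participation rate = 116,950 / 173,198 = 67.52%.

Unemployment rate ≈ 9.95%; labor force participation rate ≈ 67.52%.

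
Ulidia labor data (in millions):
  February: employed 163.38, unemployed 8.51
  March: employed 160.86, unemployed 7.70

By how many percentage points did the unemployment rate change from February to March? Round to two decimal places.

February: labor force = 163.38 + 8.51 = 171.89; u = 8.51/171.89 = 4.95%.
March: labor force = 160.86 + 7.70 = 168.56; u = 7.70/168.56 = 4.57%.
Change = 4.57% − 4.95% = −0.38 pp.

The unemployment rate changed by −0.38 percentage points.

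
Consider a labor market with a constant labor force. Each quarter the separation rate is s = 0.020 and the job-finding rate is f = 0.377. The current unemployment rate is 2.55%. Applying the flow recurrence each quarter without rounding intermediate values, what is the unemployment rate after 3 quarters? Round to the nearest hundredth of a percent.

Unemployment rate after three quarters ≈ 4.49%.

With a fixed labor force, u_{t+1} = u_t + s·(1−u_t) − f·u_t = u_t·(1−s−f) + s.
Here 1−s−f = 0.603 and s = 0.020.
u_1 = 0.025500 × 0.603 + 0.020 = 0.035376.
u_2 = 0.035376 × 0.603 + 0.020 = 0.041332.
u_3 = 0.041332 × 0.603 + 0.020 = 0.044923.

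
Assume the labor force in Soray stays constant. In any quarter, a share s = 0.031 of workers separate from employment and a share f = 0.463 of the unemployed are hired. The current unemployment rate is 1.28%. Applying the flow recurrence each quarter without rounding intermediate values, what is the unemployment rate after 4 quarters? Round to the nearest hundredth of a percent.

With a fixed labor force, u_{t+1} = u_t + s·(1−u_t) − f·u_t = u_t·(1−s−f) + s.
Here 1−s−f = 0.506 and s = 0.031.
u_1 = 0.012800 × 0.506 + 0.031 = 0.037477.
u_2 = 0.037477 × 0.506 + 0.031 = 0.049963.
u_3 = 0.049963 × 0.506 + 0.031 = 0.056281.
u_4 = 0.056281 × 0.506 + 0.031 = 0.059478.

Unemployment rate after four quarters ≈ 5.95%.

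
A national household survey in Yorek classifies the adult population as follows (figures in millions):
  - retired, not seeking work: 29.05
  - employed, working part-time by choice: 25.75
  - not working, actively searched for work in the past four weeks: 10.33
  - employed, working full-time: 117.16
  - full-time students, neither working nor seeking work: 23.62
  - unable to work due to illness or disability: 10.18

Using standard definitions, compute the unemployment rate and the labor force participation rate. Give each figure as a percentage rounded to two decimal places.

Unemployment rate ≈ 6.74%; labor force participation rate ≈ 70.91%.

Employed = 25.75 + 117.16 = 142.91 million.
Unemployed = 10.33 million.
Labor force = 142.91 + 10.33 = 153.24 million.
Not in labor force = 29.05 + 23.62 + 10.18 = 62.85 million (those not working and not actively searching are outside the labor force).
Civilian working-age population = 153.24 + 62.85 = 216.09 million.
Unemployment rate = 10.33 / 153.24 = 6.74%.
Labor force participation rate = 153.24 / 216.09 = 70.91%.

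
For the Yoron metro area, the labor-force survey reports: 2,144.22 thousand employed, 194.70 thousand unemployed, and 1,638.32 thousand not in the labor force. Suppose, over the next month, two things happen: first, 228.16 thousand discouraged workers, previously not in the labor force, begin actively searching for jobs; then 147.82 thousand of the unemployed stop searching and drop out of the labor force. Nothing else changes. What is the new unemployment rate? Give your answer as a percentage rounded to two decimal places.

Initially, labor force = 2,144.22 + 194.70 = 2,338.92 thousand, so u = 194.70/2,338.92 = 8.32%.
After the first change, unemployed and labor force both rise by 228.16 → E = 2,144.22, U = 422.86, labor force = 2,567.08 thousand.
After the second change, unemployed and labor force both fall by 147.82 → E = 2,144.22, U = 275.04, labor force = 2,419.26 thousand.
New unemployment rate = 275.04 / 2,419.26 = 11.37%.

New unemployment rate ≈ 11.37%.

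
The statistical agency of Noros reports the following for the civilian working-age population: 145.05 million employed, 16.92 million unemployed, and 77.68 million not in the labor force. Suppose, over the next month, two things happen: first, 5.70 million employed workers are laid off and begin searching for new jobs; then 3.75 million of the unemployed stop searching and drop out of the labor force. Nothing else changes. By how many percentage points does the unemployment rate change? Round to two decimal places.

Initially, labor force = 145.05 + 16.92 = 161.97 million, so u = 16.92/161.97 = 10.45%.
After the first change, employed falls and unemployed rises by 5.70; labor force unchanged → E = 139.35, U = 22.62, labor force = 161.97 million.
After the second change, unemployed and labor force both fall by 3.75 → E = 139.35, U = 18.87, labor force = 158.22 million.
New unemployment rate = 18.87 / 158.22 = 11.93%.
Change = 11.93% − 10.45% = +1.48 percentage points.

The unemployment rate changes by +1.48 percentage points.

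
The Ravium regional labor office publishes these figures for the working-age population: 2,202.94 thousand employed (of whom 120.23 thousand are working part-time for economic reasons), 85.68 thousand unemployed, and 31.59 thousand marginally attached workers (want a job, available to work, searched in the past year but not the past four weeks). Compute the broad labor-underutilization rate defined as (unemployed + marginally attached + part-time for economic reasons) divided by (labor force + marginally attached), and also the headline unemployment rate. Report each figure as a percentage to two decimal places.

Labor force = 2,202.94 + 85.68 = 2,288.62 thousand.
Numerator = 85.68 + 31.59 + 120.23 = 237.50 thousand.
Denominator = 2,288.62 + 31.59 = 2,320.21 thousand.
Broad rate = 237.50 / 2,320.21 = 10.24%.
Headline unemployment rate = 85.68 / 2,288.62 = 3.74%.

Broad underutilization rate ≈ 10.24%; headline unemployment rate ≈ 3.74%.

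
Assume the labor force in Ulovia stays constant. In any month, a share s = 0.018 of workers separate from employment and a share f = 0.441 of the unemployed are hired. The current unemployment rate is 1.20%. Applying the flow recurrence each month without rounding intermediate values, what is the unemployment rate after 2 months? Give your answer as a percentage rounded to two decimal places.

With a fixed labor force, u_{t+1} = u_t + s·(1−u_t) − f·u_t = u_t·(1−s−f) + s.
Here 1−s−f = 0.541 and s = 0.018.
u_1 = 0.012000 × 0.541 + 0.018 = 0.024492.
u_2 = 0.024492 × 0.541 + 0.018 = 0.031250.

Unemployment rate after two months ≈ 3.13%.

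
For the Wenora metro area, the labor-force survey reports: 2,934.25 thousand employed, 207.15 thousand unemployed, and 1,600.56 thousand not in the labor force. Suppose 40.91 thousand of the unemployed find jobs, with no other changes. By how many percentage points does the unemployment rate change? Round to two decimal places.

The unemployment rate changes by −1.30 percentage points.

Initially, labor force = 2,934.25 + 207.15 = 3,141.40 thousand, so u = 207.15/3,141.40 = 6.59%.
After the change, unemployed falls and employed rises by 40.91; labor force unchanged → E = 2,975.16, U = 166.24, labor force = 3,141.40 thousand.
New unemployment rate = 166.24 / 3,141.40 = 5.29%.
Change = 5.29% − 6.59% = −1.30 percentage points.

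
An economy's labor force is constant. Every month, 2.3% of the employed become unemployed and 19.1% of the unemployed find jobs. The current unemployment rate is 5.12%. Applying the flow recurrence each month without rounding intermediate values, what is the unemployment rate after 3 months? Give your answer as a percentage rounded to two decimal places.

With a fixed labor force, u_{t+1} = u_t + s·(1−u_t) − f·u_t = u_t·(1−s−f) + s.
Here 1−s−f = 0.786 and s = 0.023.
u_1 = 0.051200 × 0.786 + 0.023 = 0.063243.
u_2 = 0.063243 × 0.786 + 0.023 = 0.072709.
u_3 = 0.072709 × 0.786 + 0.023 = 0.080149.

Unemployment rate after three months ≈ 8.01%.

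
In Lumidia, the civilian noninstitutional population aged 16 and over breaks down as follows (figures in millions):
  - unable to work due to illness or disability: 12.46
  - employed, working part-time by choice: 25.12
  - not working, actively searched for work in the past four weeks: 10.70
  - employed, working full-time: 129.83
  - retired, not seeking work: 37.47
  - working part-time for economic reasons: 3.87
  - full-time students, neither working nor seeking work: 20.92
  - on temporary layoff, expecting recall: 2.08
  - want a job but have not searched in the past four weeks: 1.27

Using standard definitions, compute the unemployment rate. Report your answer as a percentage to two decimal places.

Unemployment rate ≈ 7.45%.

Employed = 25.12 + 129.83 + 3.87 = 158.82 million (anyone who worked, including part-time for economic reasons, counts as employed).
Unemployed = 10.70 + 2.08 = 12.78 million (jobless and actively searching, or on temporary layoff).
Labor force = 158.82 + 12.78 = 171.60 million.
Unemployment rate = 12.78 / 171.60 = 7.45%.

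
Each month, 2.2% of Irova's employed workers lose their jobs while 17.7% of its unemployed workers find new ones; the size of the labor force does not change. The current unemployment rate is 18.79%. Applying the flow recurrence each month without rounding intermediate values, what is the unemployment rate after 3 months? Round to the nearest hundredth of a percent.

Unemployment rate after three months ≈ 15.03%.

With a fixed labor force, u_{t+1} = u_t + s·(1−u_t) − f·u_t = u_t·(1−s−f) + s.
Here 1−s−f = 0.801 and s = 0.022.
u_1 = 0.187900 × 0.801 + 0.022 = 0.172508.
u_2 = 0.172508 × 0.801 + 0.022 = 0.160179.
u_3 = 0.160179 × 0.801 + 0.022 = 0.150303.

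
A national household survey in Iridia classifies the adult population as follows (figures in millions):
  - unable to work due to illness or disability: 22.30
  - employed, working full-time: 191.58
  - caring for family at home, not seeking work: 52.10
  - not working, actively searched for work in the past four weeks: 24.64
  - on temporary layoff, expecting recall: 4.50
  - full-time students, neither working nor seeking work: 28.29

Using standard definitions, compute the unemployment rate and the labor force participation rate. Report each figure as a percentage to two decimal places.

Employed = 191.58 million.
Unemployed = 24.64 + 4.50 = 29.14 million (jobless and actively searching, or on temporary layoff).
Labor force = 191.58 + 29.14 = 220.72 million.
Not in labor force = 22.30 + 52.10 + 28.29 = 102.69 million (those not working and not actively searching are outside the labor force).
Civilian working-age population = 220.72 + 102.69 = 323.41 million.
Unemployment rate = 29.14 / 220.72 = 13.20%.
Labor force participation rate = 220.72 / 323.41 = 68.25%.

Unemployment rate ≈ 13.20%; labor force participation rate ≈ 68.25%.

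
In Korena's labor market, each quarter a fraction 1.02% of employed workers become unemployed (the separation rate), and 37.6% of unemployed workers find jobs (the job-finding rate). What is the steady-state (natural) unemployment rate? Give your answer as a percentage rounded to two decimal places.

Steady-state unemployment rate ≈ 2.64%.

At steady state the flows balance: s·E = f·U, so U/(E+U) = s/(s+f).
u* = 1.02 / (1.02 + 37.6) = 1.02 / 38.62 = 2.64%.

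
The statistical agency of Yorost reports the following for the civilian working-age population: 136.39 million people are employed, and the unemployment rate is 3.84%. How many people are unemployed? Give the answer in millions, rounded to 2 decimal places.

Let U be the number unemployed. The labor force is E + U, and U/(E+U) = 0.0384.
So U = 0.0384 × 136.39 / (1 − 0.0384) = 5.2374 / 0.9616 ≈ 5.45 million.

About 5.45 million are unemployed.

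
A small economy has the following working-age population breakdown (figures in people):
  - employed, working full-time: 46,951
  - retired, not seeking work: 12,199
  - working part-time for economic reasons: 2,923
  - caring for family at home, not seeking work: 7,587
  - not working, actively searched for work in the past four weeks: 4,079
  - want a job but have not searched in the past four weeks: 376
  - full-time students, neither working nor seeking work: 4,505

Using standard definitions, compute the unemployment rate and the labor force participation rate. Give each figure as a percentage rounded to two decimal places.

Employed = 46,951 + 2,923 = 49,874 (anyone who worked, including part-time for economic reasons, counts as employed).
Unemployed = 4,079.
Labor force = 49,874 + 4,079 = 53,953.
Not in labor force = 12,199 + 7,587 + 376 + 4,505 = 24,667 (those not working and not actively searching are outside the labor force — including those who want a job but have given up searching).
Civilian working-age population = 53,953 + 24,667 = 78,620.
Unemployment rate = 4,079 / 53,953 = 7.56%.
Labor force participation rate = 53,953 / 78,620 = 68.63%.

Unemployment rate ≈ 7.56%; labor force participation rate ≈ 68.63%.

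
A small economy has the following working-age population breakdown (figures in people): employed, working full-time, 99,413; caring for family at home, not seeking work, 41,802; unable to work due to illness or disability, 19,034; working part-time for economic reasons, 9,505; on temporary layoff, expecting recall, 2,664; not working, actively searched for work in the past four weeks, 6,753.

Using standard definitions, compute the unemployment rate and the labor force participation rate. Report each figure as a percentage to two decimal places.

Unemployment rate ≈ 7.96%; labor force participation rate ≈ 66.05%.

Employed = 99,413 + 9,505 = 108,918 (anyone who worked, including part-time for economic reasons, counts as employed).
Unemployed = 2,664 + 6,753 = 9,417 (jobless and actively searching, or on temporary layoff).
Labor force = 108,918 + 9,417 = 118,335.
Not in labor force = 41,802 + 19,034 = 60,836 (those not working and not actively searching are outside the labor force).
Civilian working-age population = 118,335 + 60,836 = 179,171.
Unemployment rate = 9,417 / 118,335 = 7.96%.
Labor force participation rate = 118,335 / 179,171 = 66.05%.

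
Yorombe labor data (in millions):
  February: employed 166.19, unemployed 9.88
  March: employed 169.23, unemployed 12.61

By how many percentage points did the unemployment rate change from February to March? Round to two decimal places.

February: labor force = 166.19 + 9.88 = 176.07; u = 9.88/176.07 = 5.61%.
March: labor force = 169.23 + 12.61 = 181.84; u = 12.61/181.84 = 6.93%.
Change = 6.93% − 5.61% = +1.32 pp.

The unemployment rate changed by +1.32 percentage points.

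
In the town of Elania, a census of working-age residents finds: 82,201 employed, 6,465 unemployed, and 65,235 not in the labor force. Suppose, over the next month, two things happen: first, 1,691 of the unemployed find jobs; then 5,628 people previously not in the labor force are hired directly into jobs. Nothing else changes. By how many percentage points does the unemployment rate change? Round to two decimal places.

The unemployment rate changes by −2.23 percentage points.

Initially, labor force = 82,201 + 6,465 = 88,666, so u = 6,465/88,666 = 7.29%.
After the first change, unemployed falls and employed rises by 1,691; labor force unchanged → E = 83,892, U = 4,774, labor force = 88,666.
After the second change, employed and labor force both rise by 5,628; unemployed unchanged → E = 89,520, U = 4,774, labor force = 94,294.
New unemployment rate = 4,774 / 94,294 = 5.06%.
Change = 5.06% − 7.29% = −2.23 percentage points.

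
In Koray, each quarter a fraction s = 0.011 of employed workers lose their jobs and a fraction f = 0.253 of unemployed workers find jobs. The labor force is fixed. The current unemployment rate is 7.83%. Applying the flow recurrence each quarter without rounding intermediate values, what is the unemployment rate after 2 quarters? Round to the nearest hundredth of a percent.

Unemployment rate after two quarters ≈ 6.15%.

With a fixed labor force, u_{t+1} = u_t + s·(1−u_t) − f·u_t = u_t·(1−s−f) + s.
Here 1−s−f = 0.736 and s = 0.011.
u_1 = 0.078300 × 0.736 + 0.011 = 0.068629.
u_2 = 0.068629 × 0.736 + 0.011 = 0.061511.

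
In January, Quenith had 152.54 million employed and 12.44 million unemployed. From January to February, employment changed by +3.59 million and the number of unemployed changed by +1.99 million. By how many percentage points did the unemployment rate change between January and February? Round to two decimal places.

The unemployment rate changed by +0.92 percentage points.

January: labor force = 152.54 + 12.44 = 164.98; u = 12.44/164.98 = 7.54%.
February: labor force = 156.13 + 14.43 = 170.56; u = 14.43/170.56 = 8.46%.
Change = 8.46% − 7.54% = +0.92 pp.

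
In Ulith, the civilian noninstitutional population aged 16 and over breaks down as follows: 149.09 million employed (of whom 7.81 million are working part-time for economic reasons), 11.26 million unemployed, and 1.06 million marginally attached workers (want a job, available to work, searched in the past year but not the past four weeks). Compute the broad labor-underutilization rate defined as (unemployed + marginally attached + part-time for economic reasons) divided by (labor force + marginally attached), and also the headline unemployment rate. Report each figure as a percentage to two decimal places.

Labor force = 149.09 + 11.26 = 160.35 million.
Numerator = 11.26 + 1.06 + 7.81 = 20.13 million.
Denominator = 160.35 + 1.06 = 161.41 million.
Broad rate = 20.13 / 161.41 = 12.47%.
Headline unemployment rate = 11.26 / 160.35 = 7.02%.

Broad underutilization rate ≈ 12.47%; headline unemployment rate ≈ 7.02%.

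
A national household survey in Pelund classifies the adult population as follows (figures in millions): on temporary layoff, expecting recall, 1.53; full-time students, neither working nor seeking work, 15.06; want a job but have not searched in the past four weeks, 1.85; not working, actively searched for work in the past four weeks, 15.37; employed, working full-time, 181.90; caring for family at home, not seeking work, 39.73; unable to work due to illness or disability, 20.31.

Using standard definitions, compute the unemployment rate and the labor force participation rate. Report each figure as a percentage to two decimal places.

Employed = 181.90 million.
Unemployed = 1.53 + 15.37 = 16.90 million (jobless and actively searching, or on temporary layoff).
Labor force = 181.90 + 16.90 = 198.80 million.
Not in labor force = 15.06 + 1.85 + 39.73 + 20.31 = 76.95 million (those not working and not actively searching are outside the labor force — including those who want a job but have given up searching).
Civilian working-age population = 198.80 + 76.95 = 275.75 million.
Unemployment rate = 16.90 / 198.80 = 8.50%.
Labor force participation rate = 198.80 / 275.75 = 72.09%.

Unemployment rate ≈ 8.50%; labor force participation rate ≈ 72.09%.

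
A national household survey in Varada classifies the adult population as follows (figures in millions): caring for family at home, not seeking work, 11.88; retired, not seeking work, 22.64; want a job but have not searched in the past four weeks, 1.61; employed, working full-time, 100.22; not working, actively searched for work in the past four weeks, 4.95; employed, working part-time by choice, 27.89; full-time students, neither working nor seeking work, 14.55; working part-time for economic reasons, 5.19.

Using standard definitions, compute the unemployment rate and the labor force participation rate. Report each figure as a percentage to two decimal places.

Employed = 100.22 + 27.89 + 5.19 = 133.30 million (anyone who worked, including part-time for economic reasons, counts as employed).
Unemployed = 4.95 million.
Labor force = 133.30 + 4.95 = 138.25 million.
Not in labor force = 11.88 + 22.64 + 1.61 + 14.55 = 50.68 million (those not working and not actively searching are outside the labor force — including those who want a job but have given up searching).
Civilian working-age population = 138.25 + 50.68 = 188.93 million.
Unemployment rate = 4.95 / 138.25 = 3.58%.
Labor force participation rate = 138.25 / 188.93 = 73.18%.

Unemployment rate ≈ 3.58%; labor force participation rate ≈ 73.18%.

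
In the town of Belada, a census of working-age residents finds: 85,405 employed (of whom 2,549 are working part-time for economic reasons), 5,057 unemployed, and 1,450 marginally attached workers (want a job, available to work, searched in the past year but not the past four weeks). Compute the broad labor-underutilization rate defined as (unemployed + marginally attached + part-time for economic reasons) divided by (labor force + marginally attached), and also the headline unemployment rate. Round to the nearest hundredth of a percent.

Broad underutilization rate ≈ 9.85%; headline unemployment rate ≈ 5.59%.

Labor force = 85,405 + 5,057 = 90,462.
Numerator = 5,057 + 1,450 + 2,549 = 9,056.
Denominator = 90,462 + 1,450 = 91,912.
Broad rate = 9,056 / 91,912 = 9.85%.
Headline unemployment rate = 5,057 / 90,462 = 5.59%.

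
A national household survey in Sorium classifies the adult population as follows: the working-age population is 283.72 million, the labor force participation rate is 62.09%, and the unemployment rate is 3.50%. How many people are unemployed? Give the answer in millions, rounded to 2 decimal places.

Labor force = 0.6209 × 283.72 = 176.16 million.
Unemployed = 0.0350 × 176.16 ≈ 6.17 million.

About 6.17 million are unemployed.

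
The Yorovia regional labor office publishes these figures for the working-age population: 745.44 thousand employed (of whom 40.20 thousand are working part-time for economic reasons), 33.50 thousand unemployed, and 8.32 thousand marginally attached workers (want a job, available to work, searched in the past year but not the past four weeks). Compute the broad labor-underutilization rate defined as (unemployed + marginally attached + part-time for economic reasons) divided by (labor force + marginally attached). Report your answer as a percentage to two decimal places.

Broad underutilization rate ≈ 10.42%.

Labor force = 745.44 + 33.50 = 778.94 thousand.
Numerator = 33.50 + 8.32 + 40.20 = 82.02 thousand.
Denominator = 778.94 + 8.32 = 787.26 thousand.
Broad rate = 82.02 / 787.26 = 10.42%.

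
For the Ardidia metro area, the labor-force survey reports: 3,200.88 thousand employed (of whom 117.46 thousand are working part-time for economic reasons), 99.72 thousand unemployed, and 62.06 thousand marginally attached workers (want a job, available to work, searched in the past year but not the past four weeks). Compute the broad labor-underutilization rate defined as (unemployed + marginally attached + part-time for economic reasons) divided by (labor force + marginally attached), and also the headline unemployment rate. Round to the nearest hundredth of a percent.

Broad underutilization rate ≈ 8.30%; headline unemployment rate ≈ 3.02%.

Labor force = 3,200.88 + 99.72 = 3,300.60 thousand.
Numerator = 99.72 + 62.06 + 117.46 = 279.24 thousand.
Denominator = 3,300.60 + 62.06 = 3,362.66 thousand.
Broad rate = 279.24 / 3,362.66 = 8.30%.
Headline unemployment rate = 99.72 / 3,300.60 = 3.02%.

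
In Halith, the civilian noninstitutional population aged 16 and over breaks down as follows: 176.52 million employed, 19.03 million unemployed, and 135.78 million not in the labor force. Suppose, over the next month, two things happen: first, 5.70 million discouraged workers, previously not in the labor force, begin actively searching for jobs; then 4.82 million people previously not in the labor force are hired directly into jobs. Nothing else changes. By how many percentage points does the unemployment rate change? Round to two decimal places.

Initially, labor force = 176.52 + 19.03 = 195.55 million, so u = 19.03/195.55 = 9.73%.
After the first change, unemployed and labor force both rise by 5.70 → E = 176.52, U = 24.73, labor force = 201.25 million.
After the second change, employed and labor force both rise by 4.82; unemployed unchanged → E = 181.34, U = 24.73, labor force = 206.07 million.
New unemployment rate = 24.73 / 206.07 = 12.00%.
Change = 12.00% − 9.73% = +2.27 percentage points.

The unemployment rate changes by +2.27 percentage points.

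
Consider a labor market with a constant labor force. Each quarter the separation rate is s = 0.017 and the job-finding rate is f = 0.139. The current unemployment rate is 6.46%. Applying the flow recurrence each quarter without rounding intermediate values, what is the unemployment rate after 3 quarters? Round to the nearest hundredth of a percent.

Unemployment rate after three quarters ≈ 8.23%.

With a fixed labor force, u_{t+1} = u_t + s·(1−u_t) − f·u_t = u_t·(1−s−f) + s.
Here 1−s−f = 0.844 and s = 0.017.
u_1 = 0.064600 × 0.844 + 0.017 = 0.071522.
u_2 = 0.071522 × 0.844 + 0.017 = 0.077365.
u_3 = 0.077365 × 0.844 + 0.017 = 0.082296.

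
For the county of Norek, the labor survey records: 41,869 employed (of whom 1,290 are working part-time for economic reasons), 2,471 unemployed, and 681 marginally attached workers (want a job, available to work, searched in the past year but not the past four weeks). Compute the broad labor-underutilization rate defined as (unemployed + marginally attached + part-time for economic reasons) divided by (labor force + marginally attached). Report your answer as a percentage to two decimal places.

Labor force = 41,869 + 2,471 = 44,340.
Numerator = 2,471 + 681 + 1,290 = 4,442.
Denominator = 44,340 + 681 = 45,021.
Broad rate = 4,442 / 45,021 = 9.87%.

Broad underutilization rate ≈ 9.87%.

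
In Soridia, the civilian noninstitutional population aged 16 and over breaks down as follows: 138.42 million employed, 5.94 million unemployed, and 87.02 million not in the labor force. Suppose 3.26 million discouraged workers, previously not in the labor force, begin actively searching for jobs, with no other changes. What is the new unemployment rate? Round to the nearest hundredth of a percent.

Initially, labor force = 138.42 + 5.94 = 144.36 million, so u = 5.94/144.36 = 4.11%.
After the change, unemployed and labor force both rise by 3.26 → E = 138.42, U = 9.20, labor force = 147.62 million.
New unemployment rate = 9.20 / 147.62 = 6.23%.

New unemployment rate ≈ 6.23%.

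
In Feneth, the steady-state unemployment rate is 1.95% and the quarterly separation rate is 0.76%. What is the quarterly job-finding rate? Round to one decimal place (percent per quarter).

Job-finding rate ≈ 38.2% per quarter.

From u* = s/(s+f): f = s·(1−u)/u.
f = 0.76 × (1 − 0.0195) / 0.0195 = 0.7452 / 0.0195 ≈ 38.2% per quarter.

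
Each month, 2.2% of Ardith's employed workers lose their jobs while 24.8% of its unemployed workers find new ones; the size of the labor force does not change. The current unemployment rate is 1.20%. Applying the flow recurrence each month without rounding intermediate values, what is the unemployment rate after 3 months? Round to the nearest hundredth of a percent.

Unemployment rate after three months ≈ 5.45%.

With a fixed labor force, u_{t+1} = u_t + s·(1−u_t) − f·u_t = u_t·(1−s−f) + s.
Here 1−s−f = 0.730 and s = 0.022.
u_1 = 0.012000 × 0.730 + 0.022 = 0.030760.
u_2 = 0.030760 × 0.730 + 0.022 = 0.044455.
u_3 = 0.044455 × 0.730 + 0.022 = 0.054452.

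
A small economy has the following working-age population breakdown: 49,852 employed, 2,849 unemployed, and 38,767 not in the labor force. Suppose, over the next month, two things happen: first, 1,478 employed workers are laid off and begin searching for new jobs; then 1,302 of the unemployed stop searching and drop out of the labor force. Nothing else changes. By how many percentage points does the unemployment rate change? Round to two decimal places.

The unemployment rate changes by +0.48 percentage points.

Initially, labor force = 49,852 + 2,849 = 52,701, so u = 2,849/52,701 = 5.41%.
After the first change, employed falls and unemployed rises by 1,478; labor force unchanged → E = 48,374, U = 4,327, labor force = 52,701.
After the second change, unemployed and labor force both fall by 1,302 → E = 48,374, U = 3,025, labor force = 51,399.
New unemployment rate = 3,025 / 51,399 = 5.89%.
Change = 5.89% − 5.41% = +0.48 percentage points.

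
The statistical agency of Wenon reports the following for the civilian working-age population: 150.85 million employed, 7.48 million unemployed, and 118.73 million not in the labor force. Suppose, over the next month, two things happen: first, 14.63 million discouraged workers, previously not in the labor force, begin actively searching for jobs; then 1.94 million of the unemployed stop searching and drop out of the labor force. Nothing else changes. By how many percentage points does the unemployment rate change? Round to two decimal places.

Initially, labor force = 150.85 + 7.48 = 158.33 million, so u = 7.48/158.33 = 4.72%.
After the first change, unemployed and labor force both rise by 14.63 → E = 150.85, U = 22.11, labor force = 172.96 million.
After the second change, unemployed and labor force both fall by 1.94 → E = 150.85, U = 20.17, labor force = 171.02 million.
New unemployment rate = 20.17 / 171.02 = 11.79%.
Change = 11.79% − 4.72% = +7.07 percentage points.

The unemployment rate changes by +7.07 percentage points.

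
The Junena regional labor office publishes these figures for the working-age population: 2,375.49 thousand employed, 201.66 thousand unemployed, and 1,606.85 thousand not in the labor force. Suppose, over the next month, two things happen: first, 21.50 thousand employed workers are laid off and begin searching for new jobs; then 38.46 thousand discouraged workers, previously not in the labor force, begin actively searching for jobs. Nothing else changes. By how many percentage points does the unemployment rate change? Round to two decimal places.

The unemployment rate changes by +2.18 percentage points.

Initially, labor force = 2,375.49 + 201.66 = 2,577.15 thousand, so u = 201.66/2,577.15 = 7.82%.
After the first change, employed falls and unemployed rises by 21.50; labor force unchanged → E = 2,353.99, U = 223.16, labor force = 2,577.15 thousand.
After the second change, unemployed and labor force both rise by 38.46 → E = 2,353.99, U = 261.62, labor force = 2,615.61 thousand.
New unemployment rate = 261.62 / 2,615.61 = 10.00%.
Change = 10.00% − 7.82% = +2.18 percentage points.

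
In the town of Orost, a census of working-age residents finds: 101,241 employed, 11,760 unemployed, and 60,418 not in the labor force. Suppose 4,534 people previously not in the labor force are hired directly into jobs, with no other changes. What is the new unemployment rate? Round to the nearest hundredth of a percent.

Initially, labor force = 101,241 + 11,760 = 113,001, so u = 11,760/113,001 = 10.41%.
After the change, employed and labor force both rise by 4,534; unemployed unchanged → E = 105,775, U = 11,760, labor force = 117,535.
New unemployment rate = 11,760 / 117,535 = 10.01%.

New unemployment rate ≈ 10.01%.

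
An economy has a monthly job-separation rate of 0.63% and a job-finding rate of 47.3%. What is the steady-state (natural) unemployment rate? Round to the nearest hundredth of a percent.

Steady-state unemployment rate ≈ 1.31%.

At steady state the flows balance: s·E = f·U, so U/(E+U) = s/(s+f).
u* = 0.63 / (0.63 + 47.3) = 0.63 / 47.93 = 1.31%.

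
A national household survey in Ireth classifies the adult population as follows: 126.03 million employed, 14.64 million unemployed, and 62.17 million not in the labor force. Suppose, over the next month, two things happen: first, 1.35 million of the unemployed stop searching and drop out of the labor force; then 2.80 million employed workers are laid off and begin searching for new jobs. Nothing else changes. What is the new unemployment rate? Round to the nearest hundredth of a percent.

Initially, labor force = 126.03 + 14.64 = 140.67 million, so u = 14.64/140.67 = 10.41%.
After the first change, unemployed and labor force both fall by 1.35 → E = 126.03, U = 13.29, labor force = 139.32 million.
After the second change, employed falls and unemployed rises by 2.80; labor force unchanged → E = 123.23, U = 16.09, labor force = 139.32 million.
New unemployment rate = 16.09 / 139.32 = 11.55%.

New unemployment rate ≈ 11.55%.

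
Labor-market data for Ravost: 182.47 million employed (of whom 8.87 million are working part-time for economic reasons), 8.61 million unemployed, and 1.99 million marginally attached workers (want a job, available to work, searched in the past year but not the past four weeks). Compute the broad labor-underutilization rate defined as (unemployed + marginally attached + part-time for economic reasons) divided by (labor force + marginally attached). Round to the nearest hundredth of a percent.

Labor force = 182.47 + 8.61 = 191.08 million.
Numerator = 8.61 + 1.99 + 8.87 = 19.47 million.
Denominator = 191.08 + 1.99 = 193.07 million.
Broad rate = 19.47 / 193.07 = 10.08%.

Broad underutilization rate ≈ 10.08%.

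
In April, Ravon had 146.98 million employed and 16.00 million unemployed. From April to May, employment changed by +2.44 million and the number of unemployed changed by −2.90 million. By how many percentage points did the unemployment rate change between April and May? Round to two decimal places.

April: labor force = 146.98 + 16.00 = 162.98; u = 16.00/162.98 = 9.82%.
May: labor force = 149.42 + 13.10 = 162.52; u = 13.10/162.52 = 8.06%.
Change = 8.06% − 9.82% = −1.76 pp.

The unemployment rate changed by −1.76 percentage points.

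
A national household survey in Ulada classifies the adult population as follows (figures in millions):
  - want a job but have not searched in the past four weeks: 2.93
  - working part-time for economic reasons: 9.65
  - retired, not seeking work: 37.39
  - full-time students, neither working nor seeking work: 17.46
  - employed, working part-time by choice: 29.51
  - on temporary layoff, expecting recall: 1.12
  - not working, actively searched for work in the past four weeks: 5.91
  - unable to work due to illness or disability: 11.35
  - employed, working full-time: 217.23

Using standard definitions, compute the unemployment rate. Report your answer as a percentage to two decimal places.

Employed = 9.65 + 29.51 + 217.23 = 256.39 million (anyone who worked, including part-time for economic reasons, counts as employed).
Unemployed = 1.12 + 5.91 = 7.03 million (jobless and actively searching, or on temporary layoff).
Labor force = 256.39 + 7.03 = 263.42 million.
Unemployment rate = 7.03 / 263.42 = 2.67%.

Unemployment rate ≈ 2.67%.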